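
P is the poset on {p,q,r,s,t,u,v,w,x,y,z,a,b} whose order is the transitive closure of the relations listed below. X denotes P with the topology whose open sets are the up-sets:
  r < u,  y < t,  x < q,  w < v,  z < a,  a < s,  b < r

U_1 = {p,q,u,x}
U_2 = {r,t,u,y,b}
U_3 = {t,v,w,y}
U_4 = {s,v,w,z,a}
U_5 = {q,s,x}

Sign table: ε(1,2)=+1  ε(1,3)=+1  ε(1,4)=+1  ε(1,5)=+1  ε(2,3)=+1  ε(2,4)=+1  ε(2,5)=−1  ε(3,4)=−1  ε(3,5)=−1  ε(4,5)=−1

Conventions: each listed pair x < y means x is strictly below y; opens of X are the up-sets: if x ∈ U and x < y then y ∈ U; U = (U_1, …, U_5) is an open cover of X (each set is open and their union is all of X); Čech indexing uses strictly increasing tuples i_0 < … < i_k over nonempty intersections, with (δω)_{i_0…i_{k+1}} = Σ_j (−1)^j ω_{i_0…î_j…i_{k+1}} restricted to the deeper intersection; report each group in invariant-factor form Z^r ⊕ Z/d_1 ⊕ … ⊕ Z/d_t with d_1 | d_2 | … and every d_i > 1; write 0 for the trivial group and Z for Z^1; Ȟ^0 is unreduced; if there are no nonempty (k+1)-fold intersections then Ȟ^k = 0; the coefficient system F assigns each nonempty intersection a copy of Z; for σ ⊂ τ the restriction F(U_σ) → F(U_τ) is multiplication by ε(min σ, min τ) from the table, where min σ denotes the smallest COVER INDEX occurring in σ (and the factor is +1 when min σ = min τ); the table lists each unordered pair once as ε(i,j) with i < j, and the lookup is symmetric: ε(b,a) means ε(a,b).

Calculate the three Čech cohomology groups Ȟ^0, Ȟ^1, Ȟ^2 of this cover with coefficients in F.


Ȟ^0(U;F) ≅ Z, Ȟ^1(U;F) ≅ Z and Ȟ^2(U;F) ≅ 0

nerve of the cover:
  U12={u} U15={q,x} U23={t,y} U34={v,w} U45={s}
C dims 5,5; δ0: rk 4, SNF 1^4
Ȟ^0 = (5 − 4) − 0 = 1, so Ȟ^0 ≅ Z
Ȟ^1 = (5 − 0) − 4 = 1, so Ȟ^1 ≅ Z
Ȟ^2 = (0 − 0) − 0 = 0, so Ȟ^2 ≅ 0


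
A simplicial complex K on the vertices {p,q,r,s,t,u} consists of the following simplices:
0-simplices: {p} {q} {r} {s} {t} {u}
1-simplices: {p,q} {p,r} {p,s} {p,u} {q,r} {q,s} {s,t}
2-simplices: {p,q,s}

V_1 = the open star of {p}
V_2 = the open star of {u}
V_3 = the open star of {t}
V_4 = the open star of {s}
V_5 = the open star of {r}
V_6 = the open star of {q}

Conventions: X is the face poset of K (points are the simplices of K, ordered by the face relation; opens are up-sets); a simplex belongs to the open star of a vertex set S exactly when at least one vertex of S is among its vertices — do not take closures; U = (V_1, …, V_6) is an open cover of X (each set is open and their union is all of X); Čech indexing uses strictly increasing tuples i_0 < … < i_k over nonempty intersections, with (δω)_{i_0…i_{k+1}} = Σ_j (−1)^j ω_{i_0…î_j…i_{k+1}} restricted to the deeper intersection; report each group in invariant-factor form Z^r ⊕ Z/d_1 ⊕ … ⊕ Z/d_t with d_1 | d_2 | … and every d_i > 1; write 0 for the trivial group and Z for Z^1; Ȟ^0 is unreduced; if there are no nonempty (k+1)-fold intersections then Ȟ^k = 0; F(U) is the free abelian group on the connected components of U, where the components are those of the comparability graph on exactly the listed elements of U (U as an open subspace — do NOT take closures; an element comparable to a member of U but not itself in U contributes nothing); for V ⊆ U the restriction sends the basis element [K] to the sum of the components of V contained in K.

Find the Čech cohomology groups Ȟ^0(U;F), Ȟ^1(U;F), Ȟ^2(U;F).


Ȟ^0(U;F) ≅ Z, Ȟ^1(U;F) ≅ Z and Ȟ^2(U;F) ≅ 0

nerve of the cover:
  V1={{p},{p,q},{p,r},{p,s},{p,u},{p,q,s}} V2={{u},{p,u}} V3={{t},{s,t}} V4={{s},{p,s},{q,s},{s,t},{p,q,s}} V5={{r},{p,r},{q,r}} V6={{q},{p,q},{q,r},{q,s},{p,q,s}}
  V12={{p,u}} V14={{p,s},{p,q,s}} V15={{p,r}} V16={{p,q},{p,q,s}} V34={{s,t}} V46={{q,s},{p,q,s}} V56={{q,r}}
  V146={{p,q,s}}
components per intersection:
  V1: {{p},{p,q},{p,r},{p,s},{p,u},{p,q,s}}
  V2: {{u},{p,u}}
  V3: {{t},{s,t}}
  V4: {{s},{p,s},{q,s},{s,t},{p,q,s}}
  V5: {{r},{p,r},{q,r}}
  V6: {{q},{p,q},{q,r},{q,s},{p,q,s}}
  V12: {{p,u}}
  V14: {{p,s},{p,q,s}}
  V15: {{p,r}}
  V16: {{p,q},{p,q,s}}
  V34: {{s,t}}
  V46: {{q,s},{p,q,s}}
  V56: {{q,r}}
  V146: {{p,q,s}}
C dims 6,7,1; δ0: rk 5, SNF 1^5; δ1: rk 1, SNF 1^1
Ȟ^0 = (6 − 5) − 0 = 1, so Ȟ^0 ≅ Z
Ȟ^1 = (7 − 1) − 5 = 1, so Ȟ^1 ≅ Z
Ȟ^2 = (1 − 0) − 1 = 0, so Ȟ^2 ≅ 0


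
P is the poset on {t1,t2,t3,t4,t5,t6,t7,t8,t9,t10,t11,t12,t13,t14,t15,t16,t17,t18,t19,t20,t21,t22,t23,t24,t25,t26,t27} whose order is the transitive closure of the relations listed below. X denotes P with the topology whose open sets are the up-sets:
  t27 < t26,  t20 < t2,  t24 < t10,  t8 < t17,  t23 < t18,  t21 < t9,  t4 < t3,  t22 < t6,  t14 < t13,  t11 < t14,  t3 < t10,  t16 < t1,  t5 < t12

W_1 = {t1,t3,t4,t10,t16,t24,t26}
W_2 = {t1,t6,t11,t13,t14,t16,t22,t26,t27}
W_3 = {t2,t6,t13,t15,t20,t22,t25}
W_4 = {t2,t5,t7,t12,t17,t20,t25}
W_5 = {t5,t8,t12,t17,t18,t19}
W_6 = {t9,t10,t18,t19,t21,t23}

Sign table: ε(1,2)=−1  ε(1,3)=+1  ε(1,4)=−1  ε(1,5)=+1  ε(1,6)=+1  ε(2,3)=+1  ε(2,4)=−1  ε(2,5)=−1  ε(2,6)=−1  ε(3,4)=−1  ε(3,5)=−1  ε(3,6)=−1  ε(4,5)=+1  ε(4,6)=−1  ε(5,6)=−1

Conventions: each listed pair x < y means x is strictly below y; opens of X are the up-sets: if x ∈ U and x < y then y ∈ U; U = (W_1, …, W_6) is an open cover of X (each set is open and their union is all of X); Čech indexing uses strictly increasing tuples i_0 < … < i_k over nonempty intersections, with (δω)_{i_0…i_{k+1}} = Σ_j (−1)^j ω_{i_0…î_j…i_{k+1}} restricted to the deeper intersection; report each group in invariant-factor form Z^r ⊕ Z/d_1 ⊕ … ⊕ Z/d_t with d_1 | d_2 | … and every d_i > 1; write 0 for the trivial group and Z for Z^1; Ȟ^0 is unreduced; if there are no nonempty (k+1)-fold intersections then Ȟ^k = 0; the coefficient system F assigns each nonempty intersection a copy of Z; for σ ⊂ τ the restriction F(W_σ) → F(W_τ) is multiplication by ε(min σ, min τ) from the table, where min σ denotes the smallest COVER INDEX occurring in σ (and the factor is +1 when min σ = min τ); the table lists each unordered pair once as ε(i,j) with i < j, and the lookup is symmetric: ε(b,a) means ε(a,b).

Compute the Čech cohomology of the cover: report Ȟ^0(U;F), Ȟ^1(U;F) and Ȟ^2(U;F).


Ȟ^0 ≅ 0, Ȟ^1 ≅ Z/2, Ȟ^2 ≅ 0

intersection data:
  W12={t1,t16,t26} W16={t10} W23={t6,t13,t22} W34={t2,t20,t25} W45={t5,t12,t17} W56={t18,t19}
C dims 6,6; δ0: rk 6, SNF 1^5·2
Ȟ^0 = (6 − 6) − 0 = 0, so Ȟ^0 ≅ 0
Ȟ^1 = (6 − 0) − 6 = 0 plus torsion [2], so Ȟ^1 ≅ Z/2
Ȟ^2 = (0 − 0) − 0 = 0, so Ȟ^2 ≅ 0


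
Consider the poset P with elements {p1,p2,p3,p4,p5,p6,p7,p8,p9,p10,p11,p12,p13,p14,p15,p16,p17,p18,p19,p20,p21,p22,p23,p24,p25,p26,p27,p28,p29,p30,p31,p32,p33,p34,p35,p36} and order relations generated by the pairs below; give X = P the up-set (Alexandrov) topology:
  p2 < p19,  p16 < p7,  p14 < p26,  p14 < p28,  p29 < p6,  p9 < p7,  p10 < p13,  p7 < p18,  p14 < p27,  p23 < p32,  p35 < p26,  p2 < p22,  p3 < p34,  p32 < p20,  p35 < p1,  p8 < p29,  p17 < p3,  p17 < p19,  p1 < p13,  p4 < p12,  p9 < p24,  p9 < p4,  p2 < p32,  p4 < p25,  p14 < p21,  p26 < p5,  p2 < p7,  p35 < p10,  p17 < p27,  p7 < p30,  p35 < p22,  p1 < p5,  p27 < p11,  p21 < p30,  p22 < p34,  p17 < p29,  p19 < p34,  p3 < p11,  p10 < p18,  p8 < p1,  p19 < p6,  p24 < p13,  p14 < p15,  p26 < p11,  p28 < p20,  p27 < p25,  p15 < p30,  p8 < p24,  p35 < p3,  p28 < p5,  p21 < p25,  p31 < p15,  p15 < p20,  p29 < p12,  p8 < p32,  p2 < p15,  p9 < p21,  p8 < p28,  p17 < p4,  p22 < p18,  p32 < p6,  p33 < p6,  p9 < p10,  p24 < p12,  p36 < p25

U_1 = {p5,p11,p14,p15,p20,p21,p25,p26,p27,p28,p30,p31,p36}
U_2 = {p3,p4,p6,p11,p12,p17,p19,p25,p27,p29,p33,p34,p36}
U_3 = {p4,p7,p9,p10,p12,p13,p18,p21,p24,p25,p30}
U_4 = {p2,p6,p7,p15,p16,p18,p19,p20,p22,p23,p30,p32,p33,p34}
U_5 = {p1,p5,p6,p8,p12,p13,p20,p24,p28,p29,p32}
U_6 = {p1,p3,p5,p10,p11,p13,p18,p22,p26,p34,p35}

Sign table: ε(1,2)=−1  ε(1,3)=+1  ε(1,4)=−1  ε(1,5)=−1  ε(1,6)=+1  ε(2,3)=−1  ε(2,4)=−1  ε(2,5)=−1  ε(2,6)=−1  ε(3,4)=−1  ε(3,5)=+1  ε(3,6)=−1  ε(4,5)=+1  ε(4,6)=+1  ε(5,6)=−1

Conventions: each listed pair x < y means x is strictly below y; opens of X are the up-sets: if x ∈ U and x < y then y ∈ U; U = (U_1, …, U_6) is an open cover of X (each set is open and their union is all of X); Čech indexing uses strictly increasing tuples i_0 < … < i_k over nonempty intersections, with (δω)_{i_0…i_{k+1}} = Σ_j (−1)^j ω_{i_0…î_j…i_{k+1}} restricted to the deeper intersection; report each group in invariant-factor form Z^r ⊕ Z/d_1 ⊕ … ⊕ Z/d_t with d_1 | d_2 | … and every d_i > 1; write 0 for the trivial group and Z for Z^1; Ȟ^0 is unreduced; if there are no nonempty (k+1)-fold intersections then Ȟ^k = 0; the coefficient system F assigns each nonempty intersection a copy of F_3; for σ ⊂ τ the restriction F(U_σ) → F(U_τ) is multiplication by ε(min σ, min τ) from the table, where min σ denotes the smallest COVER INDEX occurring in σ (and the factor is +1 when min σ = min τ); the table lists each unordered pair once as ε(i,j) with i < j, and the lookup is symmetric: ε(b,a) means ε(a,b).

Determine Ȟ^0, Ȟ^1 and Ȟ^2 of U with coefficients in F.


intersection data:
  U12={p11,p25,p27,p36} U13={p21,p25,p30} U14={p15,p20,p30} U15={p5,p20,p28} U16={p5,p11,p26} U23={p4,p12,p25} U24={p6,p19,p33,p34} U25={p6,p12,p29} U26={p3,p11,p34} U34={p7,p18,p30} U35={p12,p13,p24} U36={p10,p13,p18} U45={p6,p20,p32} U46={p18,p22,p34} U56={p1,p5,p13}
  U123={p25} U126={p11} U134={p30} U145={p20} U156={p5} U235={p12} U245={p6} U246={p34} U346={p18} U356={p13}
C dims 6,15,10; δ0: rk_F3 6; δ1: rk_F3 9
Ȟ^0 = (6 − 6) − 0 = 0, so Ȟ^0 ≅ 0
Ȟ^1 = (15 − 9) − 6 = 0, so Ȟ^1 ≅ 0
Ȟ^2 = (10 − 0) − 9 = 1, so Ȟ^2 ≅ Z/3

Ȟ^0 ≅ 0; Ȟ^1 ≅ 0; Ȟ^2 ≅ Z/3


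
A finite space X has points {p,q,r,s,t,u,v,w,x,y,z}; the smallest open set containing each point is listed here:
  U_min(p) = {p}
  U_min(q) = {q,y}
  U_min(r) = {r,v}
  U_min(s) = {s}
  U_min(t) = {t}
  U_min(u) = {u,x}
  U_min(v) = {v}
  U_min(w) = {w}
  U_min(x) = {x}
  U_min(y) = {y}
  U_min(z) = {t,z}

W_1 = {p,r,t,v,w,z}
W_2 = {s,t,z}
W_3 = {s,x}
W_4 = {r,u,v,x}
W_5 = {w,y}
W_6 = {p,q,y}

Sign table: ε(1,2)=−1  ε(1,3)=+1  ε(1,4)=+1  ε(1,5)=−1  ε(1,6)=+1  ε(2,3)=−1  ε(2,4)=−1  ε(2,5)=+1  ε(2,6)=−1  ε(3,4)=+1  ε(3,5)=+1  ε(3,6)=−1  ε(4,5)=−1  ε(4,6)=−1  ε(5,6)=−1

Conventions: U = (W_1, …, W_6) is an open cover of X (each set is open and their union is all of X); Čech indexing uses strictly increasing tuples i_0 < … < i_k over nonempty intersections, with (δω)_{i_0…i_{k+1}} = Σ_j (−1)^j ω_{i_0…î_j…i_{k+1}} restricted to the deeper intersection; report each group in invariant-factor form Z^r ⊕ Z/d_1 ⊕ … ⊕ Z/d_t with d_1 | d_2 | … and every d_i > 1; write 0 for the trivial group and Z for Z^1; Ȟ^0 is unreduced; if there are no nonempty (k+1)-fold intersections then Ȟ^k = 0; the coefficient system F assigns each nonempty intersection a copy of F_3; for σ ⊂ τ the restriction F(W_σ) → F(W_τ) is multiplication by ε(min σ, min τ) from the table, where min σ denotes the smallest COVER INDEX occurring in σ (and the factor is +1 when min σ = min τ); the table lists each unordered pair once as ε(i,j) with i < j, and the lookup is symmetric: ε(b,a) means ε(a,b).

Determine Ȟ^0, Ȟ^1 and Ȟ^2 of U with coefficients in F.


Ȟ^0 = Z/3, Ȟ^1 = Z/3 ⊕ Z/3, Ȟ^2 = 0

cover nerve:
  W12={t,z} W14={r,v} W15={w} W16={p} W23={s} W34={x} W56={y}
C dims 6,7; δ0: rk_F3 5
Ȟ^0: (6−5)−0=1 ⇒ Z/3
Ȟ^1: (7−0)−5=2 ⇒ Z/3 ⊕ Z/3
Ȟ^2: (0−0)−0=0 ⇒ 0


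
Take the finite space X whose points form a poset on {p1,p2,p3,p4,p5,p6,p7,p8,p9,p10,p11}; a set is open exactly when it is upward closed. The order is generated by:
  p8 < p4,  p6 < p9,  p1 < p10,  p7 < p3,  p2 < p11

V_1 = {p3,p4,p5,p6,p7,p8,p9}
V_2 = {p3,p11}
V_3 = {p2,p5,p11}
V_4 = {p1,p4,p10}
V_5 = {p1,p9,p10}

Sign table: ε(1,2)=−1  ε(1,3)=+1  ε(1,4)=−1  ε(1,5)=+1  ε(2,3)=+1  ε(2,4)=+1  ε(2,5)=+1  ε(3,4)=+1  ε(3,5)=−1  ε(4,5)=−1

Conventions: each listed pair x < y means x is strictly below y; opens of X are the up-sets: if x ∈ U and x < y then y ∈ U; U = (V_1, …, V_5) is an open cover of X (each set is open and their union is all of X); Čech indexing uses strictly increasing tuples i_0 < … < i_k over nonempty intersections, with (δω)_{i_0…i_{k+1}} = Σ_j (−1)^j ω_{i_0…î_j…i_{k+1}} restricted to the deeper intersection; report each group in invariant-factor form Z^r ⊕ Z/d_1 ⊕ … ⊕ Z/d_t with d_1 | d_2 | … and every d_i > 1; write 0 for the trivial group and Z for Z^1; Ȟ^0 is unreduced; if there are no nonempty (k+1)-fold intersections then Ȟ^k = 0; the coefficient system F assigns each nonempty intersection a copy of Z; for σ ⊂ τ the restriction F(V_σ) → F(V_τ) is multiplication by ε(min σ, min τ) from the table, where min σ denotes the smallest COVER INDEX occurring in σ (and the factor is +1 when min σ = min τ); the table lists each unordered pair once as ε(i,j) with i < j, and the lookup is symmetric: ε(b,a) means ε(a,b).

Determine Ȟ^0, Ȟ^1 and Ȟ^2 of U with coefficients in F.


cover nerve:
  V12={p3} V13={p5} V14={p4} V15={p9} V23={p11} V45={p1,p10}
C dims 5,6; δ0: rk 5, SNF 1^4·2
Ȟ^0: (5−5)−0=0 ⇒ 0
Ȟ^1: (6−0)−5=1 plus torsion [2] ⇒ Z ⊕ Z/2
Ȟ^2: (0−0)−0=0 ⇒ 0

Ȟ^0 = 0, Ȟ^1 = Z ⊕ Z/2 and Ȟ^2 = 0


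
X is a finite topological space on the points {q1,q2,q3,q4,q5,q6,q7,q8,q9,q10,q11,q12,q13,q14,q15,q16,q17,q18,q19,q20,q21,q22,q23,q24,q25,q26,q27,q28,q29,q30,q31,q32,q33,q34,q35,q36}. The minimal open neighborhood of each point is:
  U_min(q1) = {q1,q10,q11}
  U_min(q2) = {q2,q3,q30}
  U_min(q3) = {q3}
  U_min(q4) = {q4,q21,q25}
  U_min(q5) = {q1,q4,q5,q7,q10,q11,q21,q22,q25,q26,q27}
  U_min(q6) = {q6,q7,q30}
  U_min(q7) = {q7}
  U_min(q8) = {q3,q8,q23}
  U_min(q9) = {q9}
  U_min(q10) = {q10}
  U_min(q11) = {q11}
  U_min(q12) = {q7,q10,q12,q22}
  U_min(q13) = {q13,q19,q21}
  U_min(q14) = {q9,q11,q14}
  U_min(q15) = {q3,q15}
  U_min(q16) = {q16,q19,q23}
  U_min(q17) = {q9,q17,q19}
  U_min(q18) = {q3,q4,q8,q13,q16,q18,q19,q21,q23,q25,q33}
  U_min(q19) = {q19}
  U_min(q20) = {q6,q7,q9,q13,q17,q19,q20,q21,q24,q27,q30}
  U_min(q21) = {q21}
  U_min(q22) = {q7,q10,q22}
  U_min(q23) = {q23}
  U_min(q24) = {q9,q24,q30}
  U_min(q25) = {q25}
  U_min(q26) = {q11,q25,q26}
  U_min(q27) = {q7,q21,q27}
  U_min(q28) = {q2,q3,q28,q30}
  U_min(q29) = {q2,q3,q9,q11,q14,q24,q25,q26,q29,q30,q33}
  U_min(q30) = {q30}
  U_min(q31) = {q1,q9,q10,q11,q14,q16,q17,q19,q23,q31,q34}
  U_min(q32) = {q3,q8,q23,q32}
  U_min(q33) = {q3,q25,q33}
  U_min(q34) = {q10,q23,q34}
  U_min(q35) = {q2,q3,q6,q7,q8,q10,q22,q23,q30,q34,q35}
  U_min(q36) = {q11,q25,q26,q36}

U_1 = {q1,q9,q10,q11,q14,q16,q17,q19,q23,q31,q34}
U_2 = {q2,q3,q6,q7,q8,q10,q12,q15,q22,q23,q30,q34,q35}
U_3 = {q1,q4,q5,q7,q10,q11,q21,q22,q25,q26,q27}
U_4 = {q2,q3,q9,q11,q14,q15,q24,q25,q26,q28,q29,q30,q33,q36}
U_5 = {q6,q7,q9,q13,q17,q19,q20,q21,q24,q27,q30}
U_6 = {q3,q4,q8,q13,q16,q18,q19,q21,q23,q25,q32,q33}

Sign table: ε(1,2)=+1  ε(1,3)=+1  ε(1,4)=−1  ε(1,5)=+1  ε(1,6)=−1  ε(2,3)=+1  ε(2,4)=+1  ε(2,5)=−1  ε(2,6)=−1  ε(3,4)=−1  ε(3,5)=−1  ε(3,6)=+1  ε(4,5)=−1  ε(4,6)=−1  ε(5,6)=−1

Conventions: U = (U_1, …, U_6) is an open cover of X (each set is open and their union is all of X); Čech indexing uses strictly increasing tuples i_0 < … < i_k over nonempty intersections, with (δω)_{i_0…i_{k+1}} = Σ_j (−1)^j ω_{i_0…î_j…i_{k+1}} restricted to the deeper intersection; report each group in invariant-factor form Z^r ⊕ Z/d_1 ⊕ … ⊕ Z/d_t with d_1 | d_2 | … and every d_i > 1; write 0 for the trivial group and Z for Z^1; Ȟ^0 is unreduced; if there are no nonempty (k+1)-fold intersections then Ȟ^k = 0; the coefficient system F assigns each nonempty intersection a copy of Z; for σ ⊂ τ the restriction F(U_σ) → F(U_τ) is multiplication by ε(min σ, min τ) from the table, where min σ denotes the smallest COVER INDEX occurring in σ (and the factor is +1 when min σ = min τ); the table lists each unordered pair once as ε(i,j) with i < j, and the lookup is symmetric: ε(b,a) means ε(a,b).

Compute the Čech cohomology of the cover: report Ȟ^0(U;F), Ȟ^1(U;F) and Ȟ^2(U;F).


nonempty overlaps:
  U12={q10,q23,q34} U13={q1,q10,q11} U14={q9,q11,q14} U15={q9,q17,q19} U16={q16,q19,q23} U23={q7,q10,q22} U24={q2,q3,q15,q30} U25={q6,q7,q30} U26={q3,q8,q23} U34={q11,q25,q26} U35={q7,q21,q27} U36={q4,q21,q25} U45={q9,q24,q30} U46={q3,q25,q33} U56={q13,q19,q21}
  U123={q10} U126={q23} U134={q11} U145={q9} U156={q19} U235={q7} U245={q30} U246={q3} U346={q25} U356={q21}
C dims 6,15,10; δ0: rk 6, SNF 1^5·2; δ1: rk 9, SNF 1^9
degree 0: 6−6−0 = 0 → Ȟ^0 ≅ 0
degree 1: 15−9−6 = 0 plus torsion [2] → Ȟ^1 ≅ Z/2
degree 2: 10−0−9 = 1 → Ȟ^2 ≅ Z

Ȟ^0(U;F) ≅ 0, Ȟ^1(U;F) ≅ Z/2, Ȟ^2(U;F) ≅ Z


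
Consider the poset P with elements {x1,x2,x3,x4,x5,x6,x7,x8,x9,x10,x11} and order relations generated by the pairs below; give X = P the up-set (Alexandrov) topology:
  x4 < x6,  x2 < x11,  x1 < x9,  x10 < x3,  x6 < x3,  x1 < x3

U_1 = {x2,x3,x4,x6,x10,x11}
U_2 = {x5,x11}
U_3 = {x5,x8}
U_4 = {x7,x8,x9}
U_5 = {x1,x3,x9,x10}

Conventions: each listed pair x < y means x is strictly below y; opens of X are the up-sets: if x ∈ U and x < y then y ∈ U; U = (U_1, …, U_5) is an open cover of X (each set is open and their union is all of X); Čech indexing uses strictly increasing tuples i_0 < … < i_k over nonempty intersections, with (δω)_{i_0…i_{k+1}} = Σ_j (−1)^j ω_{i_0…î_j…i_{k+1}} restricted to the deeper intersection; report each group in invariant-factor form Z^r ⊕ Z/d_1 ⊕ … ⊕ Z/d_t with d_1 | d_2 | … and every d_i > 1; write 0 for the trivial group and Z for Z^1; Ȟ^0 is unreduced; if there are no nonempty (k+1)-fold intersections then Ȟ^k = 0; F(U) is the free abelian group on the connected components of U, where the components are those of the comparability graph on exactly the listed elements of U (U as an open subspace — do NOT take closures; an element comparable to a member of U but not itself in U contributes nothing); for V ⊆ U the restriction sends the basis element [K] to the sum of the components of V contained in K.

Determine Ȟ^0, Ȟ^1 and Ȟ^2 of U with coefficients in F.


nerve of the cover:
  U12={x11} U15={x3,x10} U23={x5} U34={x8} U45={x9}
components per intersection:
  U1: {x2,x11} {x3,x4,x6,x10}
  U2: {x5} {x11}
  U3: {x5} {x8}
  U4: {x7} {x8} {x9}
  U5: {x1,x3,x9,x10}
  U12: {x11}
  U15: {x3,x10}
  U23: {x5}
  U34: {x8}
  U45: {x9}
C dims 10,5; δ0: rk 5, SNF 1^5
Ȟ^0 = (10 − 5) − 0 = 5, so Ȟ^0 ≅ Z^5
Ȟ^1 = (5 − 0) − 5 = 0, so Ȟ^1 ≅ 0
Ȟ^2 = (0 − 0) − 0 = 0, so Ȟ^2 ≅ 0

Ȟ^0 = Z^5, Ȟ^1 = 0, Ȟ^2 = 0


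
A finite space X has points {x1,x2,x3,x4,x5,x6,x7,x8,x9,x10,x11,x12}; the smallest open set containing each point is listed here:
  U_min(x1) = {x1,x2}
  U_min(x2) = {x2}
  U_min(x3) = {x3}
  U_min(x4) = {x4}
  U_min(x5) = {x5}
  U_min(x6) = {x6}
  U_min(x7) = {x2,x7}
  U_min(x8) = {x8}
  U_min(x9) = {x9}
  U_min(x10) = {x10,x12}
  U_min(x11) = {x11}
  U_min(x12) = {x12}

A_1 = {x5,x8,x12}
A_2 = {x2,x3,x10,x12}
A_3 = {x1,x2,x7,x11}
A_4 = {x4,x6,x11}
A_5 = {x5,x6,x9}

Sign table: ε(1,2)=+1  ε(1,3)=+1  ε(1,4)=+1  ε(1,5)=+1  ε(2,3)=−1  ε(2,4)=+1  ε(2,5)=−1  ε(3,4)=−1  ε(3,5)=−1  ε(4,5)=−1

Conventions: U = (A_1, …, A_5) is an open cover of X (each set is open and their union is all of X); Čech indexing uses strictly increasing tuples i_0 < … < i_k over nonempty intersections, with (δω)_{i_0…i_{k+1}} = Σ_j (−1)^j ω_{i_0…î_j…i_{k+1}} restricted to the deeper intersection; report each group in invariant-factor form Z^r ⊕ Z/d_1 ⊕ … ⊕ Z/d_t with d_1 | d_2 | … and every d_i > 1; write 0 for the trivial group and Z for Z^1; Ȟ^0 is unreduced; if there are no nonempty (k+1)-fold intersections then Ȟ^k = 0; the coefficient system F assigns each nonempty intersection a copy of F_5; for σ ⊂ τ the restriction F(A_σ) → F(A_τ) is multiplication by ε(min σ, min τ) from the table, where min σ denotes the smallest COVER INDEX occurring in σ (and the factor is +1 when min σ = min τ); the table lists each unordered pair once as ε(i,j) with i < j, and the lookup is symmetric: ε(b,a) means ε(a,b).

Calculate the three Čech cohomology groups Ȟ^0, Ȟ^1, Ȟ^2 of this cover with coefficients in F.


cover nerve:
  A12={x12} A15={x5} A23={x2} A34={x11} A45={x6}
C dims 5,5; δ0: rk_F5 5
Ȟ^0: (5−5)−0=0 ⇒ 0
Ȟ^1: (5−0)−5=0 ⇒ 0
Ȟ^2: (0−0)−0=0 ⇒ 0

Ȟ^0(U;F) ≅ 0, Ȟ^1(U;F) ≅ 0, Ȟ^2(U;F) ≅ 0


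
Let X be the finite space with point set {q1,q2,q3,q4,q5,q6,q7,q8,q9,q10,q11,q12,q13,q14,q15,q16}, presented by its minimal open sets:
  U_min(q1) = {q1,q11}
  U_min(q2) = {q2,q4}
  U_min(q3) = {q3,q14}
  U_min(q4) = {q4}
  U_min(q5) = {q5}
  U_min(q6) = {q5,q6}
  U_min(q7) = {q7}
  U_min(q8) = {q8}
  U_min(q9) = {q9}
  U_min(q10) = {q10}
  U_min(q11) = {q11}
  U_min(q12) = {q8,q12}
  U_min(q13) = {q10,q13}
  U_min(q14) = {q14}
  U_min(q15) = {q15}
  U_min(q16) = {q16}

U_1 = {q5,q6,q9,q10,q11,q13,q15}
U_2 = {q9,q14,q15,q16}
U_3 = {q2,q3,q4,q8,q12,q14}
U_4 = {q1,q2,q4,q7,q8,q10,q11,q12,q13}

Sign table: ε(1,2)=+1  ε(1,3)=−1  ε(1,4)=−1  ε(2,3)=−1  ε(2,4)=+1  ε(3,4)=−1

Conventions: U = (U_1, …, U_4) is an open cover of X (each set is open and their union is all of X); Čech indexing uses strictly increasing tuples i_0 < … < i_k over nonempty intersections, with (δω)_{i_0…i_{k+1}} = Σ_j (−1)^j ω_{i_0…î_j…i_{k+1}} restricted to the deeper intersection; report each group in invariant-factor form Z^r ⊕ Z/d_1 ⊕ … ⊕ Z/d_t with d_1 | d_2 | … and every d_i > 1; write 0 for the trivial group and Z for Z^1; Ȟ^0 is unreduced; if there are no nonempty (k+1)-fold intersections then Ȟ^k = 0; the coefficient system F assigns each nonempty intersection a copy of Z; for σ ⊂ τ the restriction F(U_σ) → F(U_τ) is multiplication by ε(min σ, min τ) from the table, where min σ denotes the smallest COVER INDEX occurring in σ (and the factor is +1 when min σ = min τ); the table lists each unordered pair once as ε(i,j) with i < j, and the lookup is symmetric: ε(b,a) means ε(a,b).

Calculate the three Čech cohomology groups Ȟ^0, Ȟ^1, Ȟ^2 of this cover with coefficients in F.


cover nerve:
  U12={q9,q15} U14={q10,q11,q13} U23={q14} U34={q2,q4,q8,q12}
C dims 4,4; δ0: rk 4, SNF 1^3·2
Ȟ^0: (4−4)−0=0 ⇒ 0
Ȟ^1: (4−0)−4=0 plus torsion [2] ⇒ Z/2
Ȟ^2: (0−0)−0=0 ⇒ 0

Ȟ^0 = 0; Ȟ^1 = Z/2; Ȟ^2 = 0


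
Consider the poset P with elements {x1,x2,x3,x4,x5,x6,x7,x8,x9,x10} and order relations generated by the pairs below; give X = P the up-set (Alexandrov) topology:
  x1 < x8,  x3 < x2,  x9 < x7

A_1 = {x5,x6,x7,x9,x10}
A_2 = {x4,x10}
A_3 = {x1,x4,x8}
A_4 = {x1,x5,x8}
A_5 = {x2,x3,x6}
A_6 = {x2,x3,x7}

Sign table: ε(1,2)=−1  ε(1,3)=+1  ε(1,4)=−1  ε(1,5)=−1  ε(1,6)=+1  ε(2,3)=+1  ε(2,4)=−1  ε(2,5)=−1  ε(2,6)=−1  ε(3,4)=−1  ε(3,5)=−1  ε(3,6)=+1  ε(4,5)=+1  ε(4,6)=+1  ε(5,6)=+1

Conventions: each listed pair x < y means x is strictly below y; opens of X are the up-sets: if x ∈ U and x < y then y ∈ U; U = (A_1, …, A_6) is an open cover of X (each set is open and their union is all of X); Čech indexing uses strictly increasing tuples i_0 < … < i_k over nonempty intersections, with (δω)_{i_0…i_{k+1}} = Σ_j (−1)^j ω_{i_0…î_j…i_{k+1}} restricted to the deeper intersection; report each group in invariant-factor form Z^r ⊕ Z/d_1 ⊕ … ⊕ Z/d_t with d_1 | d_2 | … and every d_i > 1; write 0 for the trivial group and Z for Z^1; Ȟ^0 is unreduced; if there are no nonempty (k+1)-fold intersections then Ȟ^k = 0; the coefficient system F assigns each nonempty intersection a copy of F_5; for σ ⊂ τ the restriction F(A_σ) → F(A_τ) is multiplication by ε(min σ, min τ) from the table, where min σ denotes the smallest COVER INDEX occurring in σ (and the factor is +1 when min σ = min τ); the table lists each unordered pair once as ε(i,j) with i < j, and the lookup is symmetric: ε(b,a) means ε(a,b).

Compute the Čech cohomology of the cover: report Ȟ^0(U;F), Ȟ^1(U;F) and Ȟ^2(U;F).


Ȟ^0(U;F) ≅ 0; Ȟ^1(U;F) ≅ Z/5; Ȟ^2(U;F) ≅ 0

nonempty intersections:
  A12={x10} A14={x5} A15={x6} A16={x7} A23={x4} A34={x1,x8} A56={x2,x3}
C dims 6,7; δ0: rk_F5 6
Ȟ^0: (6−6)−0=0 ⇒ 0
Ȟ^1: (7−0)−6=1 ⇒ Z/5
Ȟ^2: (0−0)−0=0 ⇒ 0


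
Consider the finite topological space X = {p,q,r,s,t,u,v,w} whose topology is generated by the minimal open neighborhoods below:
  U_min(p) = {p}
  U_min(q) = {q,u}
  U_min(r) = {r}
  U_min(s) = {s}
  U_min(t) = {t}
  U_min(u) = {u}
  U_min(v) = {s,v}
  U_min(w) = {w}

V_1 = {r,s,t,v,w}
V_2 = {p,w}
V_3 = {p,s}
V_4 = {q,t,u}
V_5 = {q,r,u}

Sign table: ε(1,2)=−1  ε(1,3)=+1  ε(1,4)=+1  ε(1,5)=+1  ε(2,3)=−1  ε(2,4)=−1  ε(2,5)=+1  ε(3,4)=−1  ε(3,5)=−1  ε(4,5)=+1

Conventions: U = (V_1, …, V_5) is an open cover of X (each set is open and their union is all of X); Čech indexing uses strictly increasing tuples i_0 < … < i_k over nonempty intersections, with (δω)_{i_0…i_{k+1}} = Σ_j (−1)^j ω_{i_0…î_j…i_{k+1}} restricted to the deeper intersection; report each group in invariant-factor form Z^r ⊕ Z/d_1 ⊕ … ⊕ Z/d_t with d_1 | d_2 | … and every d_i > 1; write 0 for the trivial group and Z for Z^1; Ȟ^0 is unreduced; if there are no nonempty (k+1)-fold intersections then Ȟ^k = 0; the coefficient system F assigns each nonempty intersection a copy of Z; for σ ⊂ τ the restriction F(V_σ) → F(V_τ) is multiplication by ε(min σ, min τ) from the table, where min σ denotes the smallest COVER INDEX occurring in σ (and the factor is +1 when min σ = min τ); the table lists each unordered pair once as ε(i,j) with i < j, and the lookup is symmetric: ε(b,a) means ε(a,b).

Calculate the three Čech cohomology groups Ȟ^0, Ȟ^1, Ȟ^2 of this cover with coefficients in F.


Ȟ^0(U;F) ≅ Z; Ȟ^1(U;F) ≅ Z^2; Ȟ^2(U;F) ≅ 0

intersection data:
  V12={w} V13={s} V14={t} V15={r} V23={p} V45={q,u}
C dims 5,6; δ0: rk 4, SNF 1^4
Ȟ^0 = (5 − 4) − 0 = 1, so Ȟ^0 ≅ Z
Ȟ^1 = (6 − 0) − 4 = 2, so Ȟ^1 ≅ Z^2
Ȟ^2 = (0 − 0) − 0 = 0, so Ȟ^2 ≅ 0


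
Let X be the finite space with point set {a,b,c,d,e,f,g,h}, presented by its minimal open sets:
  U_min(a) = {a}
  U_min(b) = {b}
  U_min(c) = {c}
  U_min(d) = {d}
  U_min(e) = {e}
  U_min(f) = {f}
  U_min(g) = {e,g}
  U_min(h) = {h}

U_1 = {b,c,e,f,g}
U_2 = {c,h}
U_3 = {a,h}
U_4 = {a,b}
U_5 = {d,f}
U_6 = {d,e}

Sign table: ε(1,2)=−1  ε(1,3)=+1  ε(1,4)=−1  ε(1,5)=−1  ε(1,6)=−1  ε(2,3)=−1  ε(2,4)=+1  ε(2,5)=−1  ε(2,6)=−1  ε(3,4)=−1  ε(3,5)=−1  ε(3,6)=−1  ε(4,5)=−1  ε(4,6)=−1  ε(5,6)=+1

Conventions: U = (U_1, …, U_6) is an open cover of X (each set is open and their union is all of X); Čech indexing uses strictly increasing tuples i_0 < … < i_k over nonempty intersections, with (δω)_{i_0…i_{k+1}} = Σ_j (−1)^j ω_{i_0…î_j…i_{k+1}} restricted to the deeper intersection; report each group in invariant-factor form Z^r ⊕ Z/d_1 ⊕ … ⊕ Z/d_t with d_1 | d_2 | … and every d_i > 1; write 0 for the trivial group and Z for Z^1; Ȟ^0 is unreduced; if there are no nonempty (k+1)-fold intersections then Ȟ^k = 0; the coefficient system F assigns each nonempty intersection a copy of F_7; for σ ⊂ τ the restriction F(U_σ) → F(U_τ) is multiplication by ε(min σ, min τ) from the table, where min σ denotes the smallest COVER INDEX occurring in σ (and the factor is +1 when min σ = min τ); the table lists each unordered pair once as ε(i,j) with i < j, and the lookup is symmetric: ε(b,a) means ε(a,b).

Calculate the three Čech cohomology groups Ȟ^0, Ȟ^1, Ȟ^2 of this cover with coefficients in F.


intersection data:
  U12={c} U14={b} U15={f} U16={e} U23={h} U34={a} U56={d}
C dims 6,7; δ0: rk_F7 5
Ȟ^0 = (6 − 5) − 0 = 1, so Ȟ^0 ≅ Z/7
Ȟ^1 = (7 − 0) − 5 = 2, so Ȟ^1 ≅ Z/7 ⊕ Z/7
Ȟ^2 = (0 − 0) − 0 = 0, so Ȟ^2 ≅ 0

Ȟ^0 = Z/7, Ȟ^1 = Z/7 ⊕ Z/7 and Ȟ^2 = 0


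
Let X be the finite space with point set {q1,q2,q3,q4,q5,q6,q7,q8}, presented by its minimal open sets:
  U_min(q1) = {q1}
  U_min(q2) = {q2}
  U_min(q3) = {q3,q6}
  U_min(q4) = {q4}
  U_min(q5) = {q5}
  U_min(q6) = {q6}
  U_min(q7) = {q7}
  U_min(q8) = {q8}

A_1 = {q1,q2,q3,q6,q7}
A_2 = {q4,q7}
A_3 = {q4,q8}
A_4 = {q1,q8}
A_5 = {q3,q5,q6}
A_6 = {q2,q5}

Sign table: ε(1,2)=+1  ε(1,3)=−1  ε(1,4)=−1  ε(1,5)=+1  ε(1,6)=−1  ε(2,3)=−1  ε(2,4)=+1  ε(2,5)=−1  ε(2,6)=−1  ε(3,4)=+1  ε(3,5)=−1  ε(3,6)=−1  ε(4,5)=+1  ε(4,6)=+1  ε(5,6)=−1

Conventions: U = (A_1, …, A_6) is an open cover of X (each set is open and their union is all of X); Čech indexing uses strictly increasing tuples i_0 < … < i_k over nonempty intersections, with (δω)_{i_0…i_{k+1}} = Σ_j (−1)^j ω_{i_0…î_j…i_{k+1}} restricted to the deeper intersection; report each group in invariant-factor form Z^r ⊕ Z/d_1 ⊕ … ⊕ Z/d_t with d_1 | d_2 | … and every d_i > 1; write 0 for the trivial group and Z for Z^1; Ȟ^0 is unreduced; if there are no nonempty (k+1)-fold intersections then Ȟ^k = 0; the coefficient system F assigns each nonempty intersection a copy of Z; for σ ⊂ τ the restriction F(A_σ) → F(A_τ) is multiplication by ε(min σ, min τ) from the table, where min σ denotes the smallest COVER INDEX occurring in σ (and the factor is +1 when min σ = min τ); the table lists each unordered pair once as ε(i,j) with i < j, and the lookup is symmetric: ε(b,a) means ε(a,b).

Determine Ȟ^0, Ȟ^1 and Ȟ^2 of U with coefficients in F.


nonempty overlaps:
  A12={q7} A14={q1} A15={q3,q6} A16={q2} A23={q4} A34={q8} A56={q5}
C dims 6,7; δ0: rk 5, SNF 1^5
degree 0: 6−5−0 = 1 → Ȟ^0 ≅ Z
degree 1: 7−0−5 = 2 → Ȟ^1 ≅ Z^2
degree 2: 0−0−0 = 0 → Ȟ^2 ≅ 0

Ȟ^0 ≅ Z, Ȟ^1 ≅ Z^2, Ȟ^2 ≅ 0


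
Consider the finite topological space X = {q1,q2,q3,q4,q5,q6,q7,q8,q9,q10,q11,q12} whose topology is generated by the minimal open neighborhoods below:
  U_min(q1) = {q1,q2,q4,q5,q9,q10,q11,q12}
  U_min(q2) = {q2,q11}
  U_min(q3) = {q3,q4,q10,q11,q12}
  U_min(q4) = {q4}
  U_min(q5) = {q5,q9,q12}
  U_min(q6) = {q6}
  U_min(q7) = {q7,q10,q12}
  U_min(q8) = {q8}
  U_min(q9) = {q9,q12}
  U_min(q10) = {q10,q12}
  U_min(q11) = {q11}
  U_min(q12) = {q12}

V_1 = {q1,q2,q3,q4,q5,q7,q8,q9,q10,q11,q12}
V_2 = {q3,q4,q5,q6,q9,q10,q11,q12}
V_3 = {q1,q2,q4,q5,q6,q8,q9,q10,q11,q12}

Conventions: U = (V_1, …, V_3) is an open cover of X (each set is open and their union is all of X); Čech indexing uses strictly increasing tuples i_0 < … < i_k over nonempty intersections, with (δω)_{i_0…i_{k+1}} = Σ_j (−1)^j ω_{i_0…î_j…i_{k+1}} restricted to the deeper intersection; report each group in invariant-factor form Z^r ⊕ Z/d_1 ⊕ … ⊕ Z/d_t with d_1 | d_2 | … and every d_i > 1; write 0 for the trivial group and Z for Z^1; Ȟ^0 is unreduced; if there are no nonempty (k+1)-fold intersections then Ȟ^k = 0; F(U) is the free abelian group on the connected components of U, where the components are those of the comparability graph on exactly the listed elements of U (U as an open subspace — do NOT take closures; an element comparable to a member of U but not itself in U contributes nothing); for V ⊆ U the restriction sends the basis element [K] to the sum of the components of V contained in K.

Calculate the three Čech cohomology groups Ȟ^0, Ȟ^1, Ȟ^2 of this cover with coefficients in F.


Ȟ^0 ≅ Z^3, Ȟ^1 ≅ 0, Ȟ^2 ≅ 0

nonempty overlaps:
  V12={q3,q4,q5,q9,q10,q11,q12} V13={q1,q2,q4,q5,q8,q9,q10,q11,q12} V23={q4,q5,q6,q9,q10,q11,q12}
  V123={q4,q5,q9,q10,q11,q12}
components per intersection:
  V1: {q1,q2,q3,q4,q5,q7,q9,q10,q11,q12} {q8}
  V2: {q3,q4,q5,q9,q10,q11,q12} {q6}
  V3: {q1,q2,q4,q5,q9,q10,q11,q12} {q6} {q8}
  V12: {q3,q4,q5,q9,q10,q11,q12}
  V13: {q1,q2,q4,q5,q9,q10,q11,q12} {q8}
  V23: {q4} {q5,q9,q10,q12} {q6} {q11}
  V123: {q4} {q5,q9,q10,q12} {q11}
C dims 7,7,3; δ0: rk 4, SNF 1^4; δ1: rk 3, SNF 1^3
degree 0: 7−4−0 = 3 → Ȟ^0 ≅ Z^3
degree 1: 7−3−4 = 0 → Ȟ^1 ≅ 0
degree 2: 3−0−3 = 0 → Ȟ^2 ≅ 0


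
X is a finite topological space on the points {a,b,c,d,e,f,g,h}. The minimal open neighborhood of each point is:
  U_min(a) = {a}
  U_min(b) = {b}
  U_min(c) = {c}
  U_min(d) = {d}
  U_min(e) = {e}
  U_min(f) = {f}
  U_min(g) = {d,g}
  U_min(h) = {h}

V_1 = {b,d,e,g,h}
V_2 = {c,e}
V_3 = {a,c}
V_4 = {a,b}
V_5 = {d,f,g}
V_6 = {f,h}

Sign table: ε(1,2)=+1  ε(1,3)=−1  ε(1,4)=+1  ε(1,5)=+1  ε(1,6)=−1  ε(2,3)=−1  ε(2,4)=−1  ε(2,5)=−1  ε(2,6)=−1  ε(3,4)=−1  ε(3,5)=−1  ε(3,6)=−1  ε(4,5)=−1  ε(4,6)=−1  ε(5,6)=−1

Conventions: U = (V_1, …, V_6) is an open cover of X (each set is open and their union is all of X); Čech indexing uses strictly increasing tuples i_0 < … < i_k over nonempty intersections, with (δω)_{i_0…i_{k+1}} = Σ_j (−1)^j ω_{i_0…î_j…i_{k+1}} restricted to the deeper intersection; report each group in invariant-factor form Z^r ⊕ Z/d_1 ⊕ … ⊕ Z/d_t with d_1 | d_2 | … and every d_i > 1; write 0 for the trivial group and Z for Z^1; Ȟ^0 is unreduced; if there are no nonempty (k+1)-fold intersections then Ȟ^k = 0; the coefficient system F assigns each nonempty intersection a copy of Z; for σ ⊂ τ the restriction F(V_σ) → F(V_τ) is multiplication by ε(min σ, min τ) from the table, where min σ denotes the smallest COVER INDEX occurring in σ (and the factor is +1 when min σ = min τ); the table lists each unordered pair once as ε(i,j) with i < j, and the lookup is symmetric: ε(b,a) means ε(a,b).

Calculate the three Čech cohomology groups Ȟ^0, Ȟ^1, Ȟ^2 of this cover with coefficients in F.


intersection data:
  V12={e} V14={b} V15={d,g} V16={h} V23={c} V34={a} V56={f}
C dims 6,7; δ0: rk 5, SNF 1^5
Ȟ^0 = (6 − 5) − 0 = 1, so Ȟ^0 ≅ Z
Ȟ^1 = (7 − 0) − 5 = 2, so Ȟ^1 ≅ Z^2
Ȟ^2 = (0 − 0) − 0 = 0, so Ȟ^2 ≅ 0

Ȟ^0(U;F) ≅ Z,  Ȟ^1(U;F) ≅ Z^2,  Ȟ^2(U;F) ≅ 0


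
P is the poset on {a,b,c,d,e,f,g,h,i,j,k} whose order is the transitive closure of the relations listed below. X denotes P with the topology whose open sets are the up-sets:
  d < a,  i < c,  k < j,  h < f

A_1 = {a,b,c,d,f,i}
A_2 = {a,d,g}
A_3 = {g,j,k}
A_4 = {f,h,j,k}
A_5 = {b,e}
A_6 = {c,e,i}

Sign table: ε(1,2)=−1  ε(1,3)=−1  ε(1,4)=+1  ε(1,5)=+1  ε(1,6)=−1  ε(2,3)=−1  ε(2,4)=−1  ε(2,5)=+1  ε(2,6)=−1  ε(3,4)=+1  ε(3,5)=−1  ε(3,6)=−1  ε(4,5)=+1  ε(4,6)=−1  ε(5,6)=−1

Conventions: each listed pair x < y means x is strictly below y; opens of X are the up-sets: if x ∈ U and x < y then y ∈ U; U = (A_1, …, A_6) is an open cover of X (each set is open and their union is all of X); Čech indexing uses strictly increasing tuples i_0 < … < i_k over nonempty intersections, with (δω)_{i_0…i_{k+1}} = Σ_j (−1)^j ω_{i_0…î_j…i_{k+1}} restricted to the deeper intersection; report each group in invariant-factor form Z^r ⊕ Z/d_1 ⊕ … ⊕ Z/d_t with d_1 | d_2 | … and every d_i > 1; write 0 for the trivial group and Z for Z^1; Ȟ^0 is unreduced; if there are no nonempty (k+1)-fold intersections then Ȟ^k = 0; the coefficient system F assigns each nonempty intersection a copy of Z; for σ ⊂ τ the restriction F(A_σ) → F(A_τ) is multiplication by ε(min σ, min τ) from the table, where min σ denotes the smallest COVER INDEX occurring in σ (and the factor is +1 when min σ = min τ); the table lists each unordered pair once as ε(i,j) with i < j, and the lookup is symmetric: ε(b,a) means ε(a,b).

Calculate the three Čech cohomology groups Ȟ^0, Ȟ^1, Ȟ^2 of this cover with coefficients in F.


Ȟ^0 = Z, Ȟ^1 = Z^2 and Ȟ^2 = 0

intersection data:
  A12={a,d} A14={f} A15={b} A16={c,i} A23={g} A34={j,k} A56={e}
C dims 6,7; δ0: rk 5, SNF 1^5
Ȟ^0 = (6 − 5) − 0 = 1, so Ȟ^0 ≅ Z
Ȟ^1 = (7 − 0) − 5 = 2, so Ȟ^1 ≅ Z^2
Ȟ^2 = (0 − 0) − 0 = 0, so Ȟ^2 ≅ 0


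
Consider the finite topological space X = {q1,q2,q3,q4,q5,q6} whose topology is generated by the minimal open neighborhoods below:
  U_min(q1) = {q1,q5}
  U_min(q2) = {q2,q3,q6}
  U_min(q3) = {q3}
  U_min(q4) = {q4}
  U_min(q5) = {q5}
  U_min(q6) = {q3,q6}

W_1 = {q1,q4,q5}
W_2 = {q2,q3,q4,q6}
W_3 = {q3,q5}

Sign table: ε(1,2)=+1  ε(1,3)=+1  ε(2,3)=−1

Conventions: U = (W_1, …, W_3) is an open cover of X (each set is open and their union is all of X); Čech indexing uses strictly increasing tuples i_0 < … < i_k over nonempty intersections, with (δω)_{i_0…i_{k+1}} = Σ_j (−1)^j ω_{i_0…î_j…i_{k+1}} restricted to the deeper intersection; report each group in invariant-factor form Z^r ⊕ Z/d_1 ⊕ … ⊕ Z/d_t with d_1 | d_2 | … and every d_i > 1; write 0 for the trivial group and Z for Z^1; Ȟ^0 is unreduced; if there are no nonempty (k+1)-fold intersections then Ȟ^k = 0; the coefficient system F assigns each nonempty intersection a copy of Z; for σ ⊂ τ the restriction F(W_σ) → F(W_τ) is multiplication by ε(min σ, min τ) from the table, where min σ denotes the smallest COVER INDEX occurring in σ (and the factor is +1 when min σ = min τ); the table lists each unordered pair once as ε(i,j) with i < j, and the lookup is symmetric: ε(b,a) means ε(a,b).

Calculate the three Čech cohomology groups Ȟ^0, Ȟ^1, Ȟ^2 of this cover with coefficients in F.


Ȟ^0(U;F) ≅ 0, Ȟ^1(U;F) ≅ Z/2 and Ȟ^2(U;F) ≅ 0

nerve simplices:
  W12={q4} W13={q5} W23={q3}
C dims 3,3; δ0: rk 3, SNF 1^2·2
degree 0: 3−3−0 = 0 → Ȟ^0 ≅ 0
degree 1: 3−0−3 = 0 plus torsion [2] → Ȟ^1 ≅ Z/2
degree 2: 0−0−0 = 0 → Ȟ^2 ≅ 0


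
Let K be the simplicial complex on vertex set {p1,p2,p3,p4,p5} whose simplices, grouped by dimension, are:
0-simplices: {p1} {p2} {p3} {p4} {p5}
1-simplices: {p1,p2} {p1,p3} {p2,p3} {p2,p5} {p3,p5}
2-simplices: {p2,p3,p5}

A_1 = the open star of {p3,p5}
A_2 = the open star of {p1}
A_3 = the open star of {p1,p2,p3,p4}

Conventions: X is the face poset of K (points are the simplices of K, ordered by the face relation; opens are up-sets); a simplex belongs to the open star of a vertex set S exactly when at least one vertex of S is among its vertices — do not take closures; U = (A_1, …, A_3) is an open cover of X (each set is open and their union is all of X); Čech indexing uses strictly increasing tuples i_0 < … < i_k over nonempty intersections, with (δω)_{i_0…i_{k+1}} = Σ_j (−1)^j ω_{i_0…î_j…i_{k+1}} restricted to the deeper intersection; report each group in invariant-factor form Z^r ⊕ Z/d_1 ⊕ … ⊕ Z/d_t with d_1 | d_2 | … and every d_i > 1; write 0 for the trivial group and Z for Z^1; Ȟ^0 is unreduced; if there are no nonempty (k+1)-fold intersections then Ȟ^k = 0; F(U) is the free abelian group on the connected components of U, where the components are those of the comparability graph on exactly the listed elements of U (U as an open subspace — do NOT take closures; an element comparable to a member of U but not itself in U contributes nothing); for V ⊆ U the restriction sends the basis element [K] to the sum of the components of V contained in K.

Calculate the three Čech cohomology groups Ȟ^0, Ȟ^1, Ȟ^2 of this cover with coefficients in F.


nonempty intersections:
  A1={{p3},{p5},{p1,p3},{p2,p3},{p2,p5},{p3,p5},{p2,p3,p5}} A2={{p1},{p1,p2},{p1,p3}} A3={{p1},{p2},{p3},{p4},{p1,p2},{p1,p3},{p2,p3},{p2,p5},{p3,p5},{p2,p3,p5}}
  A12={{p1,p3}} A13={{p3},{p1,p3},{p2,p3},{p2,p5},{p3,p5},{p2,p3,p5}} A23={{p1},{p1,p2},{p1,p3}}
  A123={{p1,p3}}
components per intersection:
  A1: {{p3},{p5},{p1,p3},{p2,p3},{p2,p5},{p3,p5},{p2,p3,p5}}
  A2: {{p1},{p1,p2},{p1,p3}}
  A3: {{p1},{p2},{p3},{p1,p2},{p1,p3},{p2,p3},{p2,p5},{p3,p5},{p2,p3,p5}} {{p4}}
  A12: {{p1,p3}}
  A13: {{p3},{p1,p3},{p2,p3},{p2,p5},{p3,p5},{p2,p3,p5}}
  A23: {{p1},{p1,p2},{p1,p3}}
  A123: {{p1,p3}}
C dims 4,3,1; δ0: rk 2, SNF 1^2; δ1: rk 1, SNF 1^1
Ȟ^0: (4−2)−0=2 ⇒ Z^2
Ȟ^1: (3−1)−2=0 ⇒ 0
Ȟ^2: (1−0)−1=0 ⇒ 0

Ȟ^0 = Z^2, Ȟ^1 = 0 and Ȟ^2 = 0
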